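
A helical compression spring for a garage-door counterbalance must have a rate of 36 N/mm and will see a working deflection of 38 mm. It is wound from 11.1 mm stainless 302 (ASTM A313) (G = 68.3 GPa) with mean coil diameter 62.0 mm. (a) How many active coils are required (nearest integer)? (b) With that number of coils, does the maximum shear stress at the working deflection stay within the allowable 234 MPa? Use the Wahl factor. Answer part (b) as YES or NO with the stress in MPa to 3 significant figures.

(a) 15 coils; (b) YES, τ_max = 203 MPa

N_a = Gd⁴/(8D³k) = (68.3×10³)(11.1⁴)/(8·62.0³·36) = 15.11 → N_a = 15
Actual rate k = Gd⁴/(8D³·15) = 36.254 N/mm
Working load F = kδ = 36.254·38 = 1377.7 N
C = 62.0/11.1 = 5.5856; K_W = (4C−1)/(4C−4)+0.615/C = 1.2737
τ_max = K_W·8FD/(πd³) = 1.2737·159.04 = 202.56 MPa
τ_max ≤ 234 MPa → acceptable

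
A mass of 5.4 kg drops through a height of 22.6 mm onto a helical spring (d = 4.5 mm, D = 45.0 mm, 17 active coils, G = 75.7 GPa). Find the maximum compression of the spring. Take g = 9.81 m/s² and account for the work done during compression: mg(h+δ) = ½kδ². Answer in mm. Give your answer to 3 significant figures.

58.6 mm

k = Gd⁴/(8D³N_a) = (75.7×10³)(4.5⁴)/(8·45.0³·17) = 2.5048 N/mm
W = mg = 5.4 × 9.81 = 52.974 N
½kδ² − Wδ − Wh = 0 → δ = (W + √(W² + 2kWh))/k
δ = (52.974 + √(2806.2 + 5997.51))/2.5048 = (52.974 + 93.828)/2.5048 = 58.609 mm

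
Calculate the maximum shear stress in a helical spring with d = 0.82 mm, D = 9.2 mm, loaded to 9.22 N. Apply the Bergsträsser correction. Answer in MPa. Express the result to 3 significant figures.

Spring index C = D/d = 9.2/0.82 = 11.2195
K_B = (4C+2)/(4C−3) = 46.878/41.878 = 1.1194
τ₀ = 8FD/(πd³) = 8·9.22·9.2/(π·0.82³) = 678.592/1.7322 = 391.76 MPa
τ_max = K·τ₀ = 1.1194 × 391.76 = 438.53 MPa

439 MPa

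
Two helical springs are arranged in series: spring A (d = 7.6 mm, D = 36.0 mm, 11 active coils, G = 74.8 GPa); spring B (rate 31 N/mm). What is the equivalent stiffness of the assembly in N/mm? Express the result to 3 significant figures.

k_A = Gd⁴/(8D³N_a) = (74.8×10³)(7.6⁴)/(8·36.0³·11) = 60.781 N/mm
Series: 1/k_eq = 1/60.781 + 1/31 = 0.048711; k_eq = 20.529 N/mm

20.5 N/mm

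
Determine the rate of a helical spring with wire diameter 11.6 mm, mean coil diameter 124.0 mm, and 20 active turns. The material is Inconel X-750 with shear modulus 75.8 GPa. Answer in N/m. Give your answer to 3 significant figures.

4500 N/m

k = Gd⁴/(8D³N_a) = (75.8×10³ × 11.6⁴) / (8 × 124.0³ × 20)
  = 1.37246e+09 / 3.0506e+08 = 4.499 N/mm = 4499 N/m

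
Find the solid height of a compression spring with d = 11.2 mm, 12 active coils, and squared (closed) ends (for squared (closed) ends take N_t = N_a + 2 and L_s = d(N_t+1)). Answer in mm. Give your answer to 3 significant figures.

168 mm

squared (closed) ends: N_t = N_a + 2 = 12 + 2 = 14
L_s = d·(N_t+1) = 11.2 × 15 = 168 mm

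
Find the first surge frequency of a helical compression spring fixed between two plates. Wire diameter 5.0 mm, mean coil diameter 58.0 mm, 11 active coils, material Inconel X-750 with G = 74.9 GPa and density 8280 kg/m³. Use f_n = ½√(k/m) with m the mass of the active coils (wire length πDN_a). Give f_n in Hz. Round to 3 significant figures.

45.7 Hz

k = Gd⁴/(8D³N_a) = (74.9×10³)(5.0⁴)/(8·58.0³·11) = 2.7264 N/mm = 2726.4 N/m
Wire length L = πDN_a = π·58.0·11 = 2004.3 mm
m = ρ·(πd²/4)·L = 8280 × 19.635×10⁻⁶ m² × 2.0043 m = 0.32586 kg
f_n = ½√(k/m) = 0.5·√(2726.4/0.32586) = 0.5·√(8366.9) = 45.735 Hz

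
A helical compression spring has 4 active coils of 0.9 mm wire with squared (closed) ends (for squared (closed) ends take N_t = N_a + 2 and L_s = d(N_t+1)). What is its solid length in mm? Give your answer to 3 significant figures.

6.30 mm

squared (closed) ends: N_t = N_a + 2 = 4 + 2 = 6
L_s = d·(N_t+1) = 0.9 × 7 = 6.3 mm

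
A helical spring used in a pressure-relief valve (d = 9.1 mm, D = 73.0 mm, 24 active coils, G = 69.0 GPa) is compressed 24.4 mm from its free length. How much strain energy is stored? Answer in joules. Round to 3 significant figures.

1.89 J

k = Gd⁴/(8D³N_a) = (69.0×10³)(9.1⁴)/(8·73.0³·24) = 6.335 N/mm
U = ½kδ² = 0.5 × 6.335 × 24.4² = 1885.8 N·mm = 1.8858 J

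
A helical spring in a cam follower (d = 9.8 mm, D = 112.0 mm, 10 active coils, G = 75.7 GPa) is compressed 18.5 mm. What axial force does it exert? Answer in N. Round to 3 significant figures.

115 N

k = Gd⁴/(8D³N_a) = (75.7×10³)(9.8⁴)/(8·112.0³·10) = 6.2124 N/mm
F = k·δ = 6.2124 × 18.5 = 114.93 N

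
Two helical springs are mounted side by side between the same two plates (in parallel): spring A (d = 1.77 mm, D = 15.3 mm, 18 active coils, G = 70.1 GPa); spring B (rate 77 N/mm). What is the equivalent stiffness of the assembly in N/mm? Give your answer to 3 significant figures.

k_A = Gd⁴/(8D³N_a) = (70.1×10³)(1.77⁴)/(8·15.3³·18) = 1.3341 N/mm
Parallel: k_eq = 1.3341 + 77 = 78.334 N/mm

78.3 N/mm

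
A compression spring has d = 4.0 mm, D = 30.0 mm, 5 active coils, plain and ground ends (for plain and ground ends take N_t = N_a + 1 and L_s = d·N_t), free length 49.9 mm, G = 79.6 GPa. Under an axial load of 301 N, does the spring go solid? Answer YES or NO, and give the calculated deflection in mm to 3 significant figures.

NO, δ = 16.0 mm

k = Gd⁴/(8D³N_a) = (79.6×10³)(4.0⁴)/(8·30.0³·5) = 18.868 N/mm
N_t = 6; L_s = 4.0·6 = 24 mm; δ_solid = L₀ − L_s = 49.9 − 24 = 25.9 mm
δ = F/k = 301/18.868 = 15.953 mm
δ < δ_solid → spring does not go solid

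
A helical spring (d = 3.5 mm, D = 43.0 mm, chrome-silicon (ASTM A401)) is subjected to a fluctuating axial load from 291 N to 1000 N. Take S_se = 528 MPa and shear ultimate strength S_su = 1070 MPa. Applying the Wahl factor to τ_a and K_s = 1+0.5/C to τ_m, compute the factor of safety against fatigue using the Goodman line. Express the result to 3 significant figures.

0.284

C = D/d = 43.0/3.5 = 12.2857; K_W = (4C−1)/(4C−4)+0.615/C = 1.1165; K_s = 1+0.5/C = 1.0407
F_a = (F_max−F_min)/2 = 354.5 N; F_m = (F_max+F_min)/2 = 645.5 N
τ_a = K_W·8F_aD/(πd³) = 1.1165 × 905.36 = 1010.8 MPa
τ_m = K_s·8F_mD/(πd³) = 1.0407 × 1648.5 = 1715.6 MPa
Goodman: 1/n_f = τ_a/S_se + τ_m/S_su = 1010.8/528 + 1715.6/1070 = 1.91448 + 1.60340 = 3.5179
n_f = 1/3.5179 = 0.2843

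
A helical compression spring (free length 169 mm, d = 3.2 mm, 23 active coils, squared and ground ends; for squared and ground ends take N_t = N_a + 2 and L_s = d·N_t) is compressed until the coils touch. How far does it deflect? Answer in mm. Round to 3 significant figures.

N_t = 25; L_s = 3.2·25 = 80 mm
δ_solid = L₀ − L_s = 169 − 80 = 89 mm

89.0 mm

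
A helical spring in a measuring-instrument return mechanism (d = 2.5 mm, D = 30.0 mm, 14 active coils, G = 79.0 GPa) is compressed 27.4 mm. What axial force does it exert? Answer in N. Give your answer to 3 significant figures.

k = Gd⁴/(8D³N_a) = (79.0×10³)(2.5⁴)/(8·30.0³·14) = 1.0205 N/mm
F = k·δ = 1.0205 × 27.4 = 27.961 N

28.0 N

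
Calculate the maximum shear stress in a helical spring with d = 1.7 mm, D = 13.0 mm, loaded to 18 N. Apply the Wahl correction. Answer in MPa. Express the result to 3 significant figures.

Spring index C = D/d = 13.0/1.7 = 7.6471
K_W = (4C−1)/(4C−4) + 0.615/C = 29.588/26.588 + 0.0804 = 1.1933
τ₀ = 8FD/(πd³) = 8·18·13.0/(π·1.7³) = 1872/15.435 = 121.29 MPa
τ_max = K·τ₀ = 1.1933 × 121.29 = 144.72 MPa

145 MPa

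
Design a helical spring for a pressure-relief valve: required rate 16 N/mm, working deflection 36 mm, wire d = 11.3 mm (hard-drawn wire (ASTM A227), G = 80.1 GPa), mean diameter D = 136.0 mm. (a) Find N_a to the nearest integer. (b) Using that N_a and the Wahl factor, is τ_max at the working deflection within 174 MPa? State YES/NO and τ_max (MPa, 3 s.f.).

N_a = Gd⁴/(8D³k) = (80.1×10³)(11.3⁴)/(8·136.0³·16) = 4.056 → N_a = 4
Actual rate k = Gd⁴/(8D³·4) = 16.225 N/mm
Working load F = kδ = 16.225·36 = 584.09 N
C = 136.0/11.3 = 12.0354; K_W = (4C−1)/(4C−4)+0.615/C = 1.1191
τ_max = K_W·8FD/(πd³) = 1.1191·140.19 = 156.88 MPa
τ_max ≤ 174 MPa → acceptable

(a) 4 coils; (b) YES, τ_max = 157 MPa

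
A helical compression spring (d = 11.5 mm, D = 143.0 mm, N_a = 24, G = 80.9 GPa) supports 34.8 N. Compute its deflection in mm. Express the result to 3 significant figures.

k = Gd⁴/(8D³N_a) = (80.9×10³)(11.5⁴)/(8·143.0³·24) = 2.5202 N/mm
δ = F/k = 34.8 / 2.5202 = 13.809 mm

13.8 mm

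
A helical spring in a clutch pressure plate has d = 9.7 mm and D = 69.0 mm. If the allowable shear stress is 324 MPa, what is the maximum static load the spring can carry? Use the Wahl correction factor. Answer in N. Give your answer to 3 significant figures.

1390 N

C = D/d = 69.0/9.7 = 7.1134
K_W = (4C−1)/(4C−4) + 0.615/C = 27.454/24.454 + 0.0865 = 1.2091
τ_max = K·8FD/(πd³) → F_max = τ_allow·πd³/(8DK)
F_max = 324·π·9.7³/(8·69.0·1.2091) = 9.2899e+05/667.44 = 1391.9 N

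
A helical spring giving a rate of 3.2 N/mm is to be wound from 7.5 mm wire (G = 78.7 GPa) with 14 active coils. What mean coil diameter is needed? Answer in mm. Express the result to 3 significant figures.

88.6 mm

D = (Gd⁴/(8N_a·k))^(1/3) = (78.7×10³·7.5⁴/(8·14·3.2))^(1/3)
  = (694787)^(1/3) = 88.5694 mm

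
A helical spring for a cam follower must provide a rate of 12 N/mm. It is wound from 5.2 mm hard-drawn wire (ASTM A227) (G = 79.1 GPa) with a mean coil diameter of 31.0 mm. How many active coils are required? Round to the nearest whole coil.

N_a = Gd⁴/(8D³k) = (79.1×10³ × 5.2⁴)/(8 × 31.0³ × 12)
    = 5.78349e+07 / 2.85994e+06 = 20.22 → 20 coils

20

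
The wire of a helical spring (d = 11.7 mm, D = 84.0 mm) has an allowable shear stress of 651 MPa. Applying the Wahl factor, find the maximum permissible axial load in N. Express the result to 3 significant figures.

C = D/d = 84.0/11.7 = 7.1795
K_W = (4C−1)/(4C−4) + 0.615/C = 27.718/24.718 + 0.0857 = 1.2070
τ_max = K·8FD/(πd³) → F_max = τ_allow·πd³/(8DK)
F_max = 651·π·11.7³/(8·84.0·1.2070) = 3.2756e+06/811.12 = 4038.3 N

4040 N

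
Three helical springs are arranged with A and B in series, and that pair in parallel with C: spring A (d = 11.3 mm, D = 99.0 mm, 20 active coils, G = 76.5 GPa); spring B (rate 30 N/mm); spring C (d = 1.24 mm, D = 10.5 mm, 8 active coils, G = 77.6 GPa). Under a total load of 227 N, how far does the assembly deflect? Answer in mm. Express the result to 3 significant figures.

k_A = Gd⁴/(8D³N_a) = (76.5×10³)(11.3⁴)/(8·99.0³·20) = 8.0343 N/mm
k_C = Gd⁴/(8D³N_a) = (77.6×10³)(1.24⁴)/(8·10.5³·8) = 2.4763 N/mm
Springs A,B series: k_AB = 1/(1/8.0343+1/30) = 6.3372 N/mm; parallel with C: k_eq = 6.3372+2.4763 = 8.8135 N/mm
δ = F/k_eq = 227/8.8135 = 25.756 mm

25.8 mm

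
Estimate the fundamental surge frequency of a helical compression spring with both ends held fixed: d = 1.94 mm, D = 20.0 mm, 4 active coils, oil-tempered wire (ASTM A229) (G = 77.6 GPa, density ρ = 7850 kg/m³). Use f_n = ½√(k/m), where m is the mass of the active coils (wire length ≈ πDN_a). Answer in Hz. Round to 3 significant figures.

k = Gd⁴/(8D³N_a) = (77.6×10³)(1.94⁴)/(8·20.0³·4) = 4.2937 N/mm = 4293.7 N/m
Wire length L = πDN_a = π·20.0·4 = 251.33 mm
m = ρ·(πd²/4)·L = 7850 × 2.9559×10⁻⁶ m² × 0.25133 m = 0.0058318 kg
f_n = ½√(k/m) = 0.5·√(4293.7/0.0058318) = 0.5·√(7.3625e+05) = 429.03 Hz

429 Hz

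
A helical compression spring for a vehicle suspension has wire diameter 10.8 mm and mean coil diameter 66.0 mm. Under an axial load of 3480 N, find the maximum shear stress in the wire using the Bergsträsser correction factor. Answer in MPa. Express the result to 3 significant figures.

573 MPa

Spring index C = D/d = 66.0/10.8 = 6.1111
K_B = (4C+2)/(4C−3) = 26.444/21.444 = 1.2332
τ₀ = 8FD/(πd³) = 8·3480·66.0/(π·10.8³) = 1.83744e+06/3957.5 = 464.29 MPa
τ_max = K·τ₀ = 1.2332 × 464.29 = 572.55 MPa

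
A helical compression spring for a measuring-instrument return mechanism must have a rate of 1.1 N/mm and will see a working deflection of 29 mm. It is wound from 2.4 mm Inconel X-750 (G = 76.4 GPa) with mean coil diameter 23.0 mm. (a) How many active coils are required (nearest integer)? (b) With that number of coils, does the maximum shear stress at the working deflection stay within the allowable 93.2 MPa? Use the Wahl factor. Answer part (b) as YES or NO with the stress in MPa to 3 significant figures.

(a) 24 coils; (b) NO, τ_max = 154 MPa

N_a = Gd⁴/(8D³k) = (76.4×10³)(2.4⁴)/(8·23.0³·1.1) = 23.67 → N_a = 24
Actual rate k = Gd⁴/(8D³·24) = 1.0851 N/mm
Working load F = kδ = 1.0851·29 = 31.467 N
C = 23.0/2.4 = 9.5833; K_W = (4C−1)/(4C−4)+0.615/C = 1.1516
τ_max = K_W·8FD/(πd³) = 1.1516·133.32 = 153.52 MPa
τ_max > 93.2 MPa → exceeds allowable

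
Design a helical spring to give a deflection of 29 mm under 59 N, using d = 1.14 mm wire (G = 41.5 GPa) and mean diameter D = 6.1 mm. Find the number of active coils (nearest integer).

Required rate k = F/δ = 59/29 = 2.0345 N/mm
N_a = Gd⁴/(8D³k) = (41.5×10³ × 1.14⁴)/(8 × 6.1³ × 2.0345)
    = 70091.8 / 3694.31 = 18.97 → 19 coils

19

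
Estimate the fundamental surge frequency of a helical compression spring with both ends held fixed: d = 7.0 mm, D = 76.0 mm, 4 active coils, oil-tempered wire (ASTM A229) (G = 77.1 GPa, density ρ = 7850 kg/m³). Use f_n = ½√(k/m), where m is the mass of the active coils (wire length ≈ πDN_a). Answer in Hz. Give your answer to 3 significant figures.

k = Gd⁴/(8D³N_a) = (77.1×10³)(7.0⁴)/(8·76.0³·4) = 13.178 N/mm = 13178 N/m
Wire length L = πDN_a = π·76.0·4 = 955.04 mm
m = ρ·(πd²/4)·L = 7850 × 38.485×10⁻⁶ m² × 0.95504 m = 0.28852 kg
f_n = ½√(k/m) = 0.5·√(13178/0.28852) = 0.5·√(45675) = 106.86 Hz

107 Hz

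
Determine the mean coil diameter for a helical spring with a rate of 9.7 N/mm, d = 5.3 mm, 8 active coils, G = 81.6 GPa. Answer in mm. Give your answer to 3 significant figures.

D = (Gd⁴/(8N_a·k))^(1/3) = (81.6×10³·5.3⁴/(8·8·9.7))^(1/3)
  = (103715)^(1/3) = 46.9837 mm

47.0 mm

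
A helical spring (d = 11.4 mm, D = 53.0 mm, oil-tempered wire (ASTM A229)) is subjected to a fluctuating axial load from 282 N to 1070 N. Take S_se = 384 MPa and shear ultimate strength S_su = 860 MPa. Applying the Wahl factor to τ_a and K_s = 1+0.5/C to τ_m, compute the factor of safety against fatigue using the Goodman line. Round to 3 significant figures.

4.89

C = D/d = 53.0/11.4 = 4.6491; K_W = (4C−1)/(4C−4)+0.615/C = 1.3378; K_s = 1+0.5/C = 1.1075
F_a = (F_max−F_min)/2 = 394 N; F_m = (F_max+F_min)/2 = 676 N
τ_a = K_W·8F_aD/(πd³) = 1.3378 × 35.892 = 48.017 MPa
τ_m = K_s·8F_mD/(πd³) = 1.1075 × 61.581 = 68.204 MPa
Goodman: 1/n_f = τ_a/S_se + τ_m/S_su = 48.017/384 + 68.204/860 = 0.12504 + 0.07931 = 0.20435
n_f = 1/0.20435 = 4.894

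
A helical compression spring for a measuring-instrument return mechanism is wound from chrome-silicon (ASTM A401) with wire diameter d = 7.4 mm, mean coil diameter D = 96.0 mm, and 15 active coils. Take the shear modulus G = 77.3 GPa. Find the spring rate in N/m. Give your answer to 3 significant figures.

2180 N/m

k = Gd⁴/(8D³N_a) = (77.3×10³ × 7.4⁴) / (8 × 96.0³ × 15)
  = 2.31796e+08 / 1.06168e+08 = 2.1833 N/mm = 2183.3 N/m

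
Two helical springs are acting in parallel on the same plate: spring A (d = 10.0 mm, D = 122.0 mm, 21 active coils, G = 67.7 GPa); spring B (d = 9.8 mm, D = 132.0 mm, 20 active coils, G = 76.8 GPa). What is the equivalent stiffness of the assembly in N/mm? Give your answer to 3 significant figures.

4.14 N/mm

k_A = Gd⁴/(8D³N_a) = (67.7×10³)(10.0⁴)/(8·122.0³·21) = 2.2192 N/mm
k_B = Gd⁴/(8D³N_a) = (76.8×10³)(9.8⁴)/(8·132.0³·20) = 1.925 N/mm
Parallel: k_eq = 2.2192 + 1.925 = 4.1442 N/mm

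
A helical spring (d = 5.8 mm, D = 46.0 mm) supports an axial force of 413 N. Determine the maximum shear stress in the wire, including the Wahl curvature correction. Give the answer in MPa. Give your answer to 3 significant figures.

294 MPa

Spring index C = D/d = 46.0/5.8 = 7.9310
K_W = (4C−1)/(4C−4) + 0.615/C = 30.724/27.724 + 0.0775 = 1.1858
τ₀ = 8FD/(πd³) = 8·413·46.0/(π·5.8³) = 151984/612.96 = 247.95 MPa
τ_max = K·τ₀ = 1.1858 × 247.95 = 294.01 MPa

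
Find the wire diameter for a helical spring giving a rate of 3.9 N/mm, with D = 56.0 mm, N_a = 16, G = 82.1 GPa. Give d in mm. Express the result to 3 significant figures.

5.72 mm

d = (8D³N_a·k / G)^(1/4) = (8·56.0³·16·3.9 / (82.1×10³))^0.25
  = (1067.8)^0.25 = 5.7164 mm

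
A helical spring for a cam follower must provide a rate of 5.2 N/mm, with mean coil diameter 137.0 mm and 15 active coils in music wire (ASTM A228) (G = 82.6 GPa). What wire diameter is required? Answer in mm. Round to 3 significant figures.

11.8 mm

d = (8D³N_a·k / G)^(1/4) = (8·137.0³·15·5.2 / (82.6×10³))^0.25
  = (19425)^0.25 = 11.8057 mm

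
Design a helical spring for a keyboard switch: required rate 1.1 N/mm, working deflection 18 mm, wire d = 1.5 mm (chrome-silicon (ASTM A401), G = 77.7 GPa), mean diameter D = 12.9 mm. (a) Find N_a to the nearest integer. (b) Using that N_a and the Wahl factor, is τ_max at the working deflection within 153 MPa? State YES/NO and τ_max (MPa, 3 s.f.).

(a) 21 coils; (b) NO, τ_max = 224 MPa

N_a = Gd⁴/(8D³k) = (77.7×10³)(1.5⁴)/(8·12.9³·1.1) = 20.82 → N_a = 21
Actual rate k = Gd⁴/(8D³·21) = 1.0907 N/mm
Working load F = kδ = 1.0907·18 = 19.633 N
C = 12.9/1.5 = 8.6000; K_W = (4C−1)/(4C−4)+0.615/C = 1.1702
τ_max = K_W·8FD/(πd³) = 1.1702·191.09 = 223.61 MPa
τ_max > 153 MPa → exceeds allowable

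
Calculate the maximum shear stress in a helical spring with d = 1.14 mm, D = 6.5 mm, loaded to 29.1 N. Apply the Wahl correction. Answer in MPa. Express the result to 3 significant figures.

412 MPa

Spring index C = D/d = 6.5/1.14 = 5.7018
K_W = (4C−1)/(4C−4) + 0.615/C = 21.807/18.807 + 0.1079 = 1.2674
τ₀ = 8FD/(πd³) = 8·29.1·6.5/(π·1.14³) = 1513.2/4.6544 = 325.11 MPa
τ_max = K·τ₀ = 1.2674 × 325.11 = 412.04 MPa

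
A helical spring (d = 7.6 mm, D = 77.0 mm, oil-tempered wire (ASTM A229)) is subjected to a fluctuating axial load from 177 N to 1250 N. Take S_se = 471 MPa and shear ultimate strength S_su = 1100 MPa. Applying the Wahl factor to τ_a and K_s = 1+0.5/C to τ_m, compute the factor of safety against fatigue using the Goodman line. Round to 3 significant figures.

1.13

C = D/d = 77.0/7.6 = 10.1316; K_W = (4C−1)/(4C−4)+0.615/C = 1.1428; K_s = 1+0.5/C = 1.0494
F_a = (F_max−F_min)/2 = 536.5 N; F_m = (F_max+F_min)/2 = 713.5 N
τ_a = K_W·8F_aD/(πd³) = 1.1428 × 239.64 = 273.87 MPa
τ_m = K_s·8F_mD/(πd³) = 1.0494 × 318.7 = 334.43 MPa
Goodman: 1/n_f = τ_a/S_se + τ_m/S_su = 273.87/471 + 334.43/1100 = 0.58146 + 0.30403 = 0.88549
n_f = 1/0.88549 = 1.129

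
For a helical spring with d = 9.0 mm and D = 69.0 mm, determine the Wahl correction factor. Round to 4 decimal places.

1.1927

C = D/d = 69.0/9.0 = 7.6667
K_W = (4C−1)/(4C−4) + 0.615/C = 29.667/26.667 + 0.0802 = 1.1927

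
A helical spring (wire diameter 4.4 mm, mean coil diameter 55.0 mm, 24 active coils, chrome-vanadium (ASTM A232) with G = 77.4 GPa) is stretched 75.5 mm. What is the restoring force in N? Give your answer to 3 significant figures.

68.6 N

k = Gd⁴/(8D³N_a) = (77.4×10³)(4.4⁴)/(8·55.0³·24) = 0.90816 N/mm
F = k·δ = 0.90816 × 75.5 = 68.566 N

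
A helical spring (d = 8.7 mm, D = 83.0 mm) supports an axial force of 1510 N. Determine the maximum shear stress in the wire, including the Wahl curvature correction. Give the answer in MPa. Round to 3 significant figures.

Spring index C = D/d = 83.0/8.7 = 9.5402
K_W = (4C−1)/(4C−4) + 0.615/C = 37.161/34.161 + 0.0645 = 1.1523
τ₀ = 8FD/(πd³) = 8·1510·83.0/(π·8.7³) = 1.00264e+06/2068.7 = 484.66 MPa
τ_max = K·τ₀ = 1.1523 × 484.66 = 558.47 MPa

558 MPa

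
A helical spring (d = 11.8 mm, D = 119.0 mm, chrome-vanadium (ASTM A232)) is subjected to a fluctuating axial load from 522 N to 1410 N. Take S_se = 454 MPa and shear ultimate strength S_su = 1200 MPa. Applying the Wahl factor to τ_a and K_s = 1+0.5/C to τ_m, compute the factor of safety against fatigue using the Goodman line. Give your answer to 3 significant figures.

2.76

C = D/d = 119.0/11.8 = 10.0847; K_W = (4C−1)/(4C−4)+0.615/C = 1.1435; K_s = 1+0.5/C = 1.0496
F_a = (F_max−F_min)/2 = 444 N; F_m = (F_max+F_min)/2 = 966 N
τ_a = K_W·8F_aD/(πd³) = 1.1435 × 81.889 = 93.643 MPa
τ_m = K_s·8F_mD/(πd³) = 1.0496 × 178.16 = 187 MPa
Goodman: 1/n_f = τ_a/S_se + τ_m/S_su = 93.643/454 + 187/1200 = 0.20626 + 0.15583 = 0.36209
n_f = 1/0.36209 = 2.762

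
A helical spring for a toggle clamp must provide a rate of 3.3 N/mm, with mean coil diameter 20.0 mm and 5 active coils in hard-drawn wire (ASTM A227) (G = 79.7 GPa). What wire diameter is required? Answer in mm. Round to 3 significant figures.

d = (8D³N_a·k / G)^(1/4) = (8·20.0³·5·3.3 / (79.7×10³))^0.25
  = (13.25)^0.25 = 1.9079 mm

1.91 mm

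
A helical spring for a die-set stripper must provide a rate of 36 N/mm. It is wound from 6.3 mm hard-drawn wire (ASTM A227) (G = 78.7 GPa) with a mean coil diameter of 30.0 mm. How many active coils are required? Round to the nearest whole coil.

N_a = Gd⁴/(8D³k) = (78.7×10³ × 6.3⁴)/(8 × 30.0³ × 36)
    = 1.23976e+08 / 7.776e+06 = 15.94 → 16 coils

16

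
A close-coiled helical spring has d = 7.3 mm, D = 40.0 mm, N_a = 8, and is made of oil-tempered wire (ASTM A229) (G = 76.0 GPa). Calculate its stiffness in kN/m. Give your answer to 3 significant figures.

k = Gd⁴/(8D³N_a) = (76.0×10³ × 7.3⁴) / (8 × 40.0³ × 8)
  = 2.15827e+08 / 4.096e+06 = 52.692 N/mm

52.7 kN/m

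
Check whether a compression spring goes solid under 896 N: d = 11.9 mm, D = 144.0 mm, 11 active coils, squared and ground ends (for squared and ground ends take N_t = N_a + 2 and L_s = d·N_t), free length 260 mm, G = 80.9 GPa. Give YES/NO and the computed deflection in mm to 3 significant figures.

YES, δ = 145 mm

k = Gd⁴/(8D³N_a) = (80.9×10³)(11.9⁴)/(8·144.0³·11) = 6.174 N/mm
N_t = 13; L_s = 11.9·13 = 154.7 mm; δ_solid = L₀ − L_s = 260 − 154.7 = 105.3 mm
δ = F/k = 896/6.174 = 145.12 mm
δ ≥ δ_solid → spring goes solid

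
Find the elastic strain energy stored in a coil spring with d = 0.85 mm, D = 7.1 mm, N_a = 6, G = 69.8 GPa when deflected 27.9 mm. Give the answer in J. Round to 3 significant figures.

0.825 J

k = Gd⁴/(8D³N_a) = (69.8×10³)(0.85⁴)/(8·7.1³·6) = 2.1209 N/mm
U = ½kδ² = 0.5 × 2.1209 × 27.9² = 825.45 N·mm = 0.82545 J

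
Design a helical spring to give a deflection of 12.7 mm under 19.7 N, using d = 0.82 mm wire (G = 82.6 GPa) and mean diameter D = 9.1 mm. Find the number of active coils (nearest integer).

4

Required rate k = F/δ = 19.7/12.7 = 1.5512 N/mm
N_a = Gd⁴/(8D³k) = (82.6×10³ × 0.82⁴)/(8 × 9.1³ × 1.5512)
    = 37345.3 / 9351.4 = 3.994 → 4 coils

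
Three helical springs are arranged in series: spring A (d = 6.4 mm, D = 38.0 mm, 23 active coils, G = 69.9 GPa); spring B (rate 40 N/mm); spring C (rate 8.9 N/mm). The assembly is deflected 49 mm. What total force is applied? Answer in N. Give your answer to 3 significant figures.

219 N

k_A = Gd⁴/(8D³N_a) = (69.9×10³)(6.4⁴)/(8·38.0³·23) = 11.615 N/mm
Series: 1/k_eq = 1/11.615 + 1/40 + 1/8.9 = 0.22345; k_eq = 4.4752 N/mm
F = k_eq·δ = 4.4752·49 = 219.29 N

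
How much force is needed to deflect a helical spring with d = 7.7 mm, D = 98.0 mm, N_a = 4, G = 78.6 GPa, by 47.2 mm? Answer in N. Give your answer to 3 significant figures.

k = Gd⁴/(8D³N_a) = (78.6×10³)(7.7⁴)/(8·98.0³·4) = 9.174 N/mm
F = k·δ = 9.174 × 47.2 = 433.01 N

433 N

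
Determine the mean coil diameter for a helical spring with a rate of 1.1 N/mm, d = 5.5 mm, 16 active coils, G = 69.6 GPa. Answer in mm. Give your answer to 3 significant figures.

D = (Gd⁴/(8N_a·k))^(1/3) = (69.6×10³·5.5⁴/(8·16·1.1))^(1/3)
  = (452332)^(1/3) = 76.7631 mm

76.8 mm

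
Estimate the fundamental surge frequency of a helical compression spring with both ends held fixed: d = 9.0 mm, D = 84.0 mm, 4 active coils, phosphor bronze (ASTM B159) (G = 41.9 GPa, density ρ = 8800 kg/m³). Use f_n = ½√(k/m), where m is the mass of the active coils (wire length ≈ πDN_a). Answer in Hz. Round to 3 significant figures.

k = Gd⁴/(8D³N_a) = (41.9×10³)(9.0⁴)/(8·84.0³·4) = 14.494 N/mm = 14494 N/m
Wire length L = πDN_a = π·84.0·4 = 1055.6 mm
m = ρ·(πd²/4)·L = 8800 × 63.617×10⁻⁶ m² × 1.0556 m = 0.59094 kg
f_n = ½√(k/m) = 0.5·√(14494/0.59094) = 0.5·√(24527) = 78.306 Hz

78.3 Hz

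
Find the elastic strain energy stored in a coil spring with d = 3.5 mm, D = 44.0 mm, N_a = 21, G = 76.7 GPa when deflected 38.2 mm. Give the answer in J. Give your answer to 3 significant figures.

0.587 J

k = Gd⁴/(8D³N_a) = (76.7×10³)(3.5⁴)/(8·44.0³·21) = 0.80427 N/mm
U = ½kδ² = 0.5 × 0.80427 × 38.2² = 586.81 N·mm = 0.58681 J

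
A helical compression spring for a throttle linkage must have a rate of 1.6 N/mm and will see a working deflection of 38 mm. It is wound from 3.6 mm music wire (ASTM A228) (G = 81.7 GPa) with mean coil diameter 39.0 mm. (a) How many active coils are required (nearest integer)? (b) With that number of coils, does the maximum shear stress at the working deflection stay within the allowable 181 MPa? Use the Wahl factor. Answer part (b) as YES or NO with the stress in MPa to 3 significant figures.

(a) 18 coils; (b) YES, τ_max = 147 MPa

N_a = Gd⁴/(8D³k) = (81.7×10³)(3.6⁴)/(8·39.0³·1.6) = 18.07 → N_a = 18
Actual rate k = Gd⁴/(8D³·18) = 1.6065 N/mm
Working load F = kδ = 1.6065·38 = 61.046 N
C = 39.0/3.6 = 10.8333; K_W = (4C−1)/(4C−4)+0.615/C = 1.1330
τ_max = K_W·8FD/(πd³) = 1.1330·129.94 = 147.23 MPa
τ_max ≤ 181 MPa → acceptable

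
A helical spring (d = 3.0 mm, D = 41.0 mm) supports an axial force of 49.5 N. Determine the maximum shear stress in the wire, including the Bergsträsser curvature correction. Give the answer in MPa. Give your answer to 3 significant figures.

Spring index C = D/d = 41.0/3.0 = 13.6667
K_B = (4C+2)/(4C−3) = 56.667/51.667 = 1.0968
τ₀ = 8FD/(πd³) = 8·49.5·41.0/(π·3.0³) = 16236/84.823 = 191.41 MPa
τ_max = K·τ₀ = 1.0968 × 191.41 = 209.93 MPa

210 MPa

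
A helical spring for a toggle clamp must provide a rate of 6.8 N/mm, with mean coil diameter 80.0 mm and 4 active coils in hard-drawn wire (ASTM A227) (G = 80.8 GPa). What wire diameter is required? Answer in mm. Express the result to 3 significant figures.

6.09 mm

d = (8D³N_a·k / G)^(1/4) = (8·80.0³·4·6.8 / (80.8×10³))^0.25
  = (1378.9)^0.25 = 6.0937 mm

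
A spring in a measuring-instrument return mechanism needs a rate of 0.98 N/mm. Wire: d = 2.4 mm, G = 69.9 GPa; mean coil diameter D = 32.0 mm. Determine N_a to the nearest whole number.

9

N_a = Gd⁴/(8D³k) = (69.9×10³ × 2.4⁴)/(8 × 32.0³ × 0.98)
    = 2.31911e+06 / 256901 = 9.027 → 9 coils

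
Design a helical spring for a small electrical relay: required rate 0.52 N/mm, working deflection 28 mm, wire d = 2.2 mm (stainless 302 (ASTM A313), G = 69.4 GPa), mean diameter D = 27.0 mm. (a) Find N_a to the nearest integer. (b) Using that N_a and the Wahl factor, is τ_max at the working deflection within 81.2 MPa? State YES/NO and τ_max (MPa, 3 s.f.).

N_a = Gd⁴/(8D³k) = (69.4×10³)(2.2⁴)/(8·27.0³·0.52) = 19.85 → N_a = 20
Actual rate k = Gd⁴/(8D³·20) = 0.51622 N/mm
Working load F = kδ = 0.51622·28 = 14.454 N
C = 27.0/2.2 = 12.2727; K_W = (4C−1)/(4C−4)+0.615/C = 1.1166
τ_max = K_W·8FD/(πd³) = 1.1166·93.332 = 104.22 MPa
τ_max > 81.2 MPa → exceeds allowable

(a) 20 coils; (b) NO, τ_max = 104 MPa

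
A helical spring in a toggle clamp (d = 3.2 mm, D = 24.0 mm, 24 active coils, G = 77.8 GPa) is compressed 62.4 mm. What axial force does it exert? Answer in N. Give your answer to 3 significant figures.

k = Gd⁴/(8D³N_a) = (77.8×10³)(3.2⁴)/(8·24.0³·24) = 3.0736 N/mm
F = k·δ = 3.0736 × 62.4 = 191.79 N

192 N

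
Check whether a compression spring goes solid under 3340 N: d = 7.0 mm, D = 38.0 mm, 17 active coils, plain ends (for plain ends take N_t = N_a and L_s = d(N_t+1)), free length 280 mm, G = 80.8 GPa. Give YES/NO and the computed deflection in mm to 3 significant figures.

k = Gd⁴/(8D³N_a) = (80.8×10³)(7.0⁴)/(8·38.0³·17) = 25.996 N/mm
N_t = 17; L_s = 7.0·18 = 126 mm; δ_solid = L₀ − L_s = 280 − 126 = 154 mm
δ = F/k = 3340/25.996 = 128.48 mm
δ < δ_solid → spring does not go solid

NO, δ = 128 mm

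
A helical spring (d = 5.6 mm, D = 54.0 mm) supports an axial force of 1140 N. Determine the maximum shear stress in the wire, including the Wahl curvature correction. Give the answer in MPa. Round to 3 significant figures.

Spring index C = D/d = 54.0/5.6 = 9.6429
K_W = (4C−1)/(4C−4) + 0.615/C = 37.571/34.571 + 0.0638 = 1.1506
τ₀ = 8FD/(πd³) = 8·1140·54.0/(π·5.6³) = 492480/551.71 = 892.64 MPa
τ_max = K·τ₀ = 1.1506 × 892.64 = 1027 MPa

1030 MPa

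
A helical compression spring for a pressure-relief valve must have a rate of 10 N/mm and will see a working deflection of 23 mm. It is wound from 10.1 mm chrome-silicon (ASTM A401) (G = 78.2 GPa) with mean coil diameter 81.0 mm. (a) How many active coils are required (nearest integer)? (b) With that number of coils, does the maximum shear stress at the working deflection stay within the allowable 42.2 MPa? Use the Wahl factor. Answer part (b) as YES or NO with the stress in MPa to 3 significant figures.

(a) 19 coils; (b) NO, τ_max = 54.9 MPa

N_a = Gd⁴/(8D³k) = (78.2×10³)(10.1⁴)/(8·81.0³·10) = 19.14 → N_a = 19
Actual rate k = Gd⁴/(8D³·19) = 10.074 N/mm
Working load F = kδ = 10.074·23 = 231.7 N
C = 81.0/10.1 = 8.0198; K_W = (4C−1)/(4C−4)+0.615/C = 1.1835
τ_max = K_W·8FD/(πd³) = 1.1835·46.386 = 54.898 MPa
τ_max > 42.2 MPa → exceeds allowable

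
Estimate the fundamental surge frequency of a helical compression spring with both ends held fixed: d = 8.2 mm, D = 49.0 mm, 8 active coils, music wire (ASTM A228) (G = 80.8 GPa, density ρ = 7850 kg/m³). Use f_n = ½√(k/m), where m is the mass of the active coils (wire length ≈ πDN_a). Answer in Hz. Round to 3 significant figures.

154 Hz

k = Gd⁴/(8D³N_a) = (80.8×10³)(8.2⁴)/(8·49.0³·8) = 48.518 N/mm = 48518 N/m
Wire length L = πDN_a = π·49.0·8 = 1231.5 mm
m = ρ·(πd²/4)·L = 7850 × 52.81×10⁻⁶ m² × 1.2315 m = 0.51053 kg
f_n = ½√(k/m) = 0.5·√(48518/0.51053) = 0.5·√(95033) = 154.14 Hz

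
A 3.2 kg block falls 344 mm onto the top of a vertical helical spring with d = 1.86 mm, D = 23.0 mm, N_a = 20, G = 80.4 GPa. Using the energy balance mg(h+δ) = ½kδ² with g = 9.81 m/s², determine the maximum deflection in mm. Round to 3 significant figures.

k = Gd⁴/(8D³N_a) = (80.4×10³)(1.86⁴)/(8·23.0³·20) = 0.49432 N/mm
W = mg = 3.2 × 9.81 = 31.392 N
½kδ² − Wδ − Wh = 0 → δ = (W + √(W² + 2kWh))/k
δ = (31.392 + √(985.46 + 10676.1))/0.49432 = (31.392 + 107.99)/0.49432 = 281.97 mm

282 mm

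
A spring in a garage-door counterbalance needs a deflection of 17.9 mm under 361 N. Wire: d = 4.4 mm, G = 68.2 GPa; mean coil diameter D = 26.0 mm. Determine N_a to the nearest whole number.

9

Required rate k = F/δ = 361/17.9 = 20.168 N/mm
N_a = Gd⁴/(8D³k) = (68.2×10³ × 4.4⁴)/(8 × 26.0³ × 20.168)
    = 2.5562e+07 / 2.83573e+06 = 9.014 → 9 coils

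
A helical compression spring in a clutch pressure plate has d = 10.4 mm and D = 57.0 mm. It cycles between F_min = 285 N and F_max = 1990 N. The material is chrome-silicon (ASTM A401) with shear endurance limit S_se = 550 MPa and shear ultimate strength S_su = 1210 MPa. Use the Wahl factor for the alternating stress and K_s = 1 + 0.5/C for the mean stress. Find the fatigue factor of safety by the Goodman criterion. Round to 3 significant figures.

2.58

C = D/d = 57.0/10.4 = 5.4808; K_W = (4C−1)/(4C−4)+0.615/C = 1.2796; K_s = 1+0.5/C = 1.0912
F_a = (F_max−F_min)/2 = 852.5 N; F_m = (F_max+F_min)/2 = 1137.5 N
τ_a = K_W·8F_aD/(πd³) = 1.2796 × 110 = 140.76 MPa
τ_m = K_s·8F_mD/(πd³) = 1.0912 × 146.78 = 160.17 MPa
Goodman: 1/n_f = τ_a/S_se + τ_m/S_su = 140.76/550 + 160.17/1210 = 0.25593 + 0.13237 = 0.3883
n_f = 1/0.3883 = 2.575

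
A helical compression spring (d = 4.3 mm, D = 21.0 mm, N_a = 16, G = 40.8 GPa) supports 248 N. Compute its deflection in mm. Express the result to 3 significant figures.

21.1 mm

k = Gd⁴/(8D³N_a) = (40.8×10³)(4.3⁴)/(8·21.0³·16) = 11.767 N/mm
δ = F/k = 248 / 11.767 = 21.076 mm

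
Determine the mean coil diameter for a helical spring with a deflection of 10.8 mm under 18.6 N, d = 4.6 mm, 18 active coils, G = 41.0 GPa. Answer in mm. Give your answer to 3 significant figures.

42.0 mm

Required rate k = F/δ = 18.6/10.8 = 1.7222 N/mm
D = (Gd⁴/(8N_a·k))^(1/3) = (41.0×10³·4.6⁴/(8·18·1.7222))^(1/3)
  = (74022.5)^(1/3) = 41.9876 mm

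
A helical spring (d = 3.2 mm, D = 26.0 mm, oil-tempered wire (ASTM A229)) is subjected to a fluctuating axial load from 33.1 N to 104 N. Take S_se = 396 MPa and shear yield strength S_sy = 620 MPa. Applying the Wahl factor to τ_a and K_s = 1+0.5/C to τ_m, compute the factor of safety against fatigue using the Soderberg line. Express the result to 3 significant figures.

2.22

C = D/d = 26.0/3.2 = 8.1250; K_W = (4C−1)/(4C−4)+0.615/C = 1.1810; K_s = 1+0.5/C = 1.0615
F_a = (F_max−F_min)/2 = 35.45 N; F_m = (F_max+F_min)/2 = 68.55 N
τ_a = K_W·8F_aD/(πd³) = 1.1810 × 71.627 = 84.589 MPa
τ_m = K_s·8F_mD/(πd³) = 1.0615 × 138.51 = 147.03 MPa
Soderberg: 1/n_f = τ_a/S_se + τ_m/S_sy = 84.589/396 + 147.03/620 = 0.21361 + 0.23715 = 0.45075
n_f = 1/0.45075 = 2.219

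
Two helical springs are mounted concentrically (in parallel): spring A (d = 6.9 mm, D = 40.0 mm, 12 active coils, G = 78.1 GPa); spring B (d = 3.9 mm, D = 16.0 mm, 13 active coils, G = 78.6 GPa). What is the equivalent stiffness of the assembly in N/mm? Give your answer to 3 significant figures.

k_A = Gd⁴/(8D³N_a) = (78.1×10³)(6.9⁴)/(8·40.0³·12) = 28.814 N/mm
k_B = Gd⁴/(8D³N_a) = (78.6×10³)(3.9⁴)/(8·16.0³·13) = 42.686 N/mm
Parallel: k_eq = 28.814 + 42.686 = 71.5 N/mm

71.5 N/mm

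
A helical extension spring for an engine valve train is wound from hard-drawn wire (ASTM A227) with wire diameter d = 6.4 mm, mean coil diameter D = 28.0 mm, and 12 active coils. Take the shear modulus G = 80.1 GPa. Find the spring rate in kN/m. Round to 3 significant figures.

63.8 kN/m

k = Gd⁴/(8D³N_a) = (80.1×10³ × 6.4⁴) / (8 × 28.0³ × 12)
  = 1.34386e+08 / 2.10739e+06 = 63.769 N/mm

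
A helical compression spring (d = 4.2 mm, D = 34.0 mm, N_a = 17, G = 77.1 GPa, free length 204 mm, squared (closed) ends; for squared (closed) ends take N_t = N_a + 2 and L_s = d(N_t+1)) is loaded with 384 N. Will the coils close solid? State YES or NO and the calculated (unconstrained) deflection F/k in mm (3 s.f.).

k = Gd⁴/(8D³N_a) = (77.1×10³)(4.2⁴)/(8·34.0³·17) = 4.4882 N/mm
N_t = 19; L_s = 4.2·20 = 84 mm; δ_solid = L₀ − L_s = 204 − 84 = 120 mm
δ = F/k = 384/4.4882 = 85.557 mm
δ < δ_solid → spring does not go solid

NO, δ = 85.6 mm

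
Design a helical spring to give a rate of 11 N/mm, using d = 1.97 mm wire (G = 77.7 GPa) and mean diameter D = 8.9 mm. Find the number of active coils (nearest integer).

19

N_a = Gd⁴/(8D³k) = (77.7×10³ × 1.97⁴)/(8 × 8.9³ × 11)
    = 1.17027e+06 / 62037.3 = 18.86 → 19 coils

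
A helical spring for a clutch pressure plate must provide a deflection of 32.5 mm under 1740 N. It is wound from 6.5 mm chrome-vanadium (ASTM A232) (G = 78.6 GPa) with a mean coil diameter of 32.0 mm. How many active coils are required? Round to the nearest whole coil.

Required rate k = F/δ = 1740/32.5 = 53.538 N/mm
N_a = Gd⁴/(8D³k) = (78.6×10³ × 6.5⁴)/(8 × 32.0³ × 53.538)
    = 1.40306e+08 / 1.40348e+07 = 9.997 → 10 coils

10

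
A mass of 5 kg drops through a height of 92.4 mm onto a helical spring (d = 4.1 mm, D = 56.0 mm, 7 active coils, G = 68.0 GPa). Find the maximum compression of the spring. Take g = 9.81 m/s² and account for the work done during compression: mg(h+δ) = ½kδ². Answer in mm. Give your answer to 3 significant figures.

k = Gd⁴/(8D³N_a) = (68.0×10³)(4.1⁴)/(8·56.0³·7) = 1.9539 N/mm
W = mg = 5 × 9.81 = 49.05 N
½kδ² − Wδ − Wh = 0 → δ = (W + √(W² + 2kWh))/k
δ = (49.05 + √(2405.9 + 17710.6))/1.9539 = (49.05 + 141.83)/1.9539 = 97.695 mm

97.7 mm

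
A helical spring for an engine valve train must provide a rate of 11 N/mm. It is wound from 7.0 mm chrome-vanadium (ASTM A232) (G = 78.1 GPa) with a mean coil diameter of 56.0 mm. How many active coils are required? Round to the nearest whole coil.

12

N_a = Gd⁴/(8D³k) = (78.1×10³ × 7.0⁴)/(8 × 56.0³ × 11)
    = 1.87518e+08 / 1.54542e+07 = 12.13 → 12 coils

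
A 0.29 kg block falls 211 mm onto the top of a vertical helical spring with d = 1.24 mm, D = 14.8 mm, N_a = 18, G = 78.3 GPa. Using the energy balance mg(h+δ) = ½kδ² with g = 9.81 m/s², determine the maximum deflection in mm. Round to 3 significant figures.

62.7 mm

k = Gd⁴/(8D³N_a) = (78.3×10³)(1.24⁴)/(8·14.8³·18) = 0.39655 N/mm
W = mg = 0.29 × 9.81 = 2.8449 N
½kδ² − Wδ − Wh = 0 → δ = (W + √(W² + 2kWh))/k
δ = (2.8449 + √(8.0935 + 476.08))/0.39655 = (2.8449 + 22.004)/0.39655 = 62.662 mm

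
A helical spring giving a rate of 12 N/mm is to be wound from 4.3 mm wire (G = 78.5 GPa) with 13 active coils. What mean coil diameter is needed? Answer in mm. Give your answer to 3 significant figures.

27.8 mm

D = (Gd⁴/(8N_a·k))^(1/3) = (78.5×10³·4.3⁴/(8·13·12))^(1/3)
  = (21504.5)^(1/3) = 27.8084 mm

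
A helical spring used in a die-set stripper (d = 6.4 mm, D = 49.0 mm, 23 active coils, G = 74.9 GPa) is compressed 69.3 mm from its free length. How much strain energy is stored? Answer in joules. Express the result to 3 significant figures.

k = Gd⁴/(8D³N_a) = (74.9×10³)(6.4⁴)/(8·49.0³·23) = 5.8049 N/mm
U = ½kδ² = 0.5 × 5.8049 × 69.3² = 13939 N·mm = 13.939 J

13.9 J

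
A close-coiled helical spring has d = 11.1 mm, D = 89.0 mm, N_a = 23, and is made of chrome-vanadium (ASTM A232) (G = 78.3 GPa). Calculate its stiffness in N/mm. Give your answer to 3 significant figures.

9.16 N/mm

k = Gd⁴/(8D³N_a) = (78.3×10³ × 11.1⁴) / (8 × 89.0³ × 23)
  = 1.18865e+09 / 1.29714e+08 = 9.1636 N/mm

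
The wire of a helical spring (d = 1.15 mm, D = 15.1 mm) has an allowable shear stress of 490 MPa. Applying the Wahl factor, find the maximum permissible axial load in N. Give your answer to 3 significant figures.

17.5 N

C = D/d = 15.1/1.15 = 13.1304
K_W = (4C−1)/(4C−4) + 0.615/C = 51.522/48.522 + 0.0468 = 1.1087
τ_max = K·8FD/(πd³) → F_max = τ_allow·πd³/(8DK)
F_max = 490·π·1.15³/(8·15.1·1.1087) = 2341.2/133.93 = 17.481 N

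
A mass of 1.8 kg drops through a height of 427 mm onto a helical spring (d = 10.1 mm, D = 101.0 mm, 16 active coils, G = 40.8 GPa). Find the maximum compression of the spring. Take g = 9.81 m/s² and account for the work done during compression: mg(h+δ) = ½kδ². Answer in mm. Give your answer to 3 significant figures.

k = Gd⁴/(8D³N_a) = (40.8×10³)(10.1⁴)/(8·101.0³·16) = 3.2194 N/mm
W = mg = 1.8 × 9.81 = 17.658 N
½kδ² − Wδ − Wh = 0 → δ = (W + √(W² + 2kWh))/k
δ = (17.658 + √(311.8 + 48548))/3.2194 = (17.658 + 221.04)/3.2194 = 74.145 mm

74.1 mm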